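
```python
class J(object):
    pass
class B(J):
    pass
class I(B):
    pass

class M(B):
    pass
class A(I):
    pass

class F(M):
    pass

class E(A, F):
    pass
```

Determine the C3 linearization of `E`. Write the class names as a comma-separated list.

L[E] = E + merge(L[A], L[F], [A F])
  take A:  [A I B J object] + [F M B J object] + [A F]
  take I:  [I B J object] + [F M B J object] + [F]
  take F:  [B J object] + [F M B J object] + [F]
  take M:  [B J object] + [M B J object]
  take B:  [B J object] + [B J object]
  take J:  [J object] + [J object]
  take object:  [object] + [object]

E, A, I, F, M, B, J, object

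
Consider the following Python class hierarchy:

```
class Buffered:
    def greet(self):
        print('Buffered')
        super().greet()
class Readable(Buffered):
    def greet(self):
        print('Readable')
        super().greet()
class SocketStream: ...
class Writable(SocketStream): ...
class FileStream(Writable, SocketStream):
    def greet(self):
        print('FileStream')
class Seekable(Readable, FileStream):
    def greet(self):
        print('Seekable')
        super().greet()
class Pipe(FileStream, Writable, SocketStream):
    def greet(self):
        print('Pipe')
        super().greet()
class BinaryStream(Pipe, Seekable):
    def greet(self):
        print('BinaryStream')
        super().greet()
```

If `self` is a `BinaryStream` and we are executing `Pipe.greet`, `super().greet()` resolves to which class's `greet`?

L[BinaryStream] = BinaryStream + merge(L[Pipe], L[Seekable], [Pipe Seekable])
  take Pipe:  [Pipe FileStream Writable SocketStream object] + [Seekable Readable Buffered FileStream Writable SocketStream object] + [Pipe Seekable]
  take Seekable:  [FileStream Writable SocketStream object] + [Seekable Readable Buffered FileStream Writable SocketStream object] + [Seekable]
  take Readable:  [FileStream Writable SocketStream object] + [Readable Buffered FileStream Writable SocketStream object]
  take Buffered:  [FileStream Writable SocketStream object] + [Buffered FileStream Writable SocketStream object]
  take FileStream:  [FileStream Writable SocketStream object] + [FileStream Writable SocketStream object]
  take Writable:  [Writable SocketStream object] + [Writable SocketStream object]
  take SocketStream:  [SocketStream object] + [SocketStream object]
  take object:  [object] + [object]
MRO: BinaryStream Pipe Seekable Readable Buffered FileStream Writable SocketStream object
super() in Pipe.greet on a BinaryStream instance goes to the class after Pipe in BinaryStream's MRO: Seekable.

Seekable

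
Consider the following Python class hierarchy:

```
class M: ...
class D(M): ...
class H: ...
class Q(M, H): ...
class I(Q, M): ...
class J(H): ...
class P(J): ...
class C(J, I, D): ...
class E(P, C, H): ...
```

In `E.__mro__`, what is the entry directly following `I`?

Q

L[E] = E + merge(L[P], L[C], L[H], [P C H])
  take P:  [P J H object] + [C J I Q D M H object] + [H object] + [P C H]
  take C:  [J H object] + [C J I Q D M H object] + [H object] + [C H]
  take J:  [J H object] + [J I Q D M H object] + [H object] + [H]
  take I:  [H object] + [I Q D M H object] + [H object] + [H]
  take Q:  [H object] + [Q D M H object] + [H object] + [H]
  take D:  [H object] + [D M H object] + [H object] + [H]
  take M:  [H object] + [M H object] + [H object] + [H]
  take H:  [H object] + [H object] + [H object] + [H]
  take object:  [object] + [object] + [object]
MRO: E P C J I Q D M H object
I is at position 4; next is Q.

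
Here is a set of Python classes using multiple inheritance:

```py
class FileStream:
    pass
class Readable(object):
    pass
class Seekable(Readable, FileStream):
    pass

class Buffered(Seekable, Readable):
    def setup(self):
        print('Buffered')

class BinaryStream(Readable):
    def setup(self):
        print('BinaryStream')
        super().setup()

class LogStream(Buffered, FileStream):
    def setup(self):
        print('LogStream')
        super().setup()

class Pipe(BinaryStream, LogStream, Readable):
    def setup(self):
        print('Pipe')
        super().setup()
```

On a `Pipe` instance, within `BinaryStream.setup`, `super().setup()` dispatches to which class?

LogStream

L[Pipe] = Pipe + merge(L[BinaryStream], L[LogStream], L[Readable], [BinaryStream LogStream Readable])
  take BinaryStream:  [BinaryStream Readable object] + [LogStream Buffered Seekable Readable FileStream object] + [Readable object] + [BinaryStream LogStream Readable]
  take LogStream:  [Readable object] + [LogStream Buffered Seekable Readable FileStream object] + [Readable object] + [LogStream Readable]
  take Buffered:  [Readable object] + [Buffered Seekable Readable FileStream object] + [Readable object] + [Readable]
  take Seekable:  [Readable object] + [Seekable Readable FileStream object] + [Readable object] + [Readable]
  take Readable:  [Readable object] + [Readable FileStream object] + [Readable object] + [Readable]
  take FileStream:  [object] + [FileStream object] + [object]
  take object:  [object] + [object] + [object]
MRO: Pipe BinaryStream LogStream Buffered Seekable Readable FileStream object
super() in BinaryStream.setup on a Pipe instance goes to the class after BinaryStream in Pipe's MRO: LogStream.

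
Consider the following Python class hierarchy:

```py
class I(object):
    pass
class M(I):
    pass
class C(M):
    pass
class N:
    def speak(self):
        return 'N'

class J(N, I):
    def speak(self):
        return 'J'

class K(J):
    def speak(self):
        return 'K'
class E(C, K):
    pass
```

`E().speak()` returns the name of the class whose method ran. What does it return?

K

L[E] = E + merge(L[C], L[K], [C K])
  take C:  [C M I object] + [K J N I object] + [C K]
  take M:  [M I object] + [K J N I object] + [K]
  take K:  [I object] + [K J N I object] + [K]
  take J:  [I object] + [J N I object]
  take N:  [I object] + [N I object]
  take I:  [I object] + [I object]
  take object:  [object] + [object]
MRO: E C M K J N I object
speak is defined in: J, K, N. First along the MRO is K.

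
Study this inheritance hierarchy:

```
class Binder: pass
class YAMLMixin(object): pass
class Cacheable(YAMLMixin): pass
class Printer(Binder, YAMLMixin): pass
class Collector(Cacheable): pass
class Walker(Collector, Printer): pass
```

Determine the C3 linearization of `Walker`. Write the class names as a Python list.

[Walker, Collector, Cacheable, Printer, Binder, YAMLMixin, object]

L[Walker] = Walker + merge(L[Collector], L[Printer], [Collector Printer])
  take Collector:  [Collector Cacheable YAMLMixin object] + [Printer Binder YAMLMixin object] + [Collector Printer]
  take Cacheable:  [Cacheable YAMLMixin object] + [Printer Binder YAMLMixin object] + [Printer]
  take Printer:  [YAMLMixin object] + [Printer Binder YAMLMixin object] + [Printer]
  take Binder:  [YAMLMixin object] + [Binder YAMLMixin object]
  take YAMLMixin:  [YAMLMixin object] + [YAMLMixin object]
  take object:  [object] + [object]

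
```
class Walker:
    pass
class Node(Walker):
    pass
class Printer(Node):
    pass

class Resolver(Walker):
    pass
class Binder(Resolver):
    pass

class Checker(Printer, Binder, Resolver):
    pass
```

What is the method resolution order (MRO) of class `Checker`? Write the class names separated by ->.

L[Checker] = Checker + merge(L[Printer], L[Binder], L[Resolver], [Printer Binder Resolver])
  take Printer:  [Printer Node Walker object] + [Binder Resolver Walker object] + [Resolver Walker object] + [Printer Binder Resolver]
  take Node:  [Node Walker object] + [Binder Resolver Walker object] + [Resolver Walker object] + [Binder Resolver]
  take Binder:  [Walker object] + [Binder Resolver Walker object] + [Resolver Walker object] + [Binder Resolver]
  take Resolver:  [Walker object] + [Resolver Walker object] + [Resolver Walker object] + [Resolver]
  take Walker:  [Walker object] + [Walker object] + [Walker object]
  take object:  [object] + [object] + [object]

Checker -> Printer -> Node -> Binder -> Resolver -> Walker -> object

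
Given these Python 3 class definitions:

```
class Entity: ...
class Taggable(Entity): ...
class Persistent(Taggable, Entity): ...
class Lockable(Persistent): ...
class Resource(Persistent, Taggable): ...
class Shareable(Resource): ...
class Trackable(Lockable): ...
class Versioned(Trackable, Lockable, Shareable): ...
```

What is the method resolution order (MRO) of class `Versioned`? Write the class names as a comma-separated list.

Versioned, Trackable, Lockable, Shareable, Resource, Persistent, Taggable, Entity, object

L[Versioned] = Versioned + merge(L[Trackable], L[Lockable], L[Shareable], [Trackable Lockable Shareable])
  take Trackable:  [Trackable Lockable Persistent Taggable Entity object] + [Lockable Persistent Taggable Entity object] + [Shareable Resource Persistent Taggable Entity object] + [Trackable Lockable Shareable]
  take Lockable:  [Lockable Persistent Taggable Entity object] + [Lockable Persistent Taggable Entity object] + [Shareable Resource Persistent Taggable Entity object] + [Lockable Shareable]
  take Shareable:  [Persistent Taggable Entity object] + [Persistent Taggable Entity object] + [Shareable Resource Persistent Taggable Entity object] + [Shareable]
  take Resource:  [Persistent Taggable Entity object] + [Persistent Taggable Entity object] + [Resource Persistent Taggable Entity object]
  take Persistent:  [Persistent Taggable Entity object] + [Persistent Taggable Entity object] + [Persistent Taggable Entity object]
  take Taggable:  [Taggable Entity object] + [Taggable Entity object] + [Taggable Entity object]
  take Entity:  [Entity object] + [Entity object] + [Entity object]
  take object:  [object] + [object] + [object]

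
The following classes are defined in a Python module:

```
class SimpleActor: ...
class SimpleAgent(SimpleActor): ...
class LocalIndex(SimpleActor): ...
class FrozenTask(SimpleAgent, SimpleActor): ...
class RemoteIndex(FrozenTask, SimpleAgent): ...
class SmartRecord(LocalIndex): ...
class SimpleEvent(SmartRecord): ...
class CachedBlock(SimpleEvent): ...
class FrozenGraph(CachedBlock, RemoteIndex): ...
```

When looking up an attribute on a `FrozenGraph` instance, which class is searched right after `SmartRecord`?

L[FrozenGraph] = FrozenGraph + merge(L[CachedBlock], L[RemoteIndex], [CachedBlock RemoteIndex])
  take CachedBlock:  [CachedBlock SimpleEvent SmartRecord LocalIndex SimpleActor object] + [RemoteIndex FrozenTask SimpleAgent SimpleActor object] + [CachedBlock RemoteIndex]
  take SimpleEvent:  [SimpleEvent SmartRecord LocalIndex SimpleActor object] + [RemoteIndex FrozenTask SimpleAgent SimpleActor object] + [RemoteIndex]
  take SmartRecord:  [SmartRecord LocalIndex SimpleActor object] + [RemoteIndex FrozenTask SimpleAgent SimpleActor object] + [RemoteIndex]
  take LocalIndex:  [LocalIndex SimpleActor object] + [RemoteIndex FrozenTask SimpleAgent SimpleActor object] + [RemoteIndex]
  take RemoteIndex:  [SimpleActor object] + [RemoteIndex FrozenTask SimpleAgent SimpleActor object] + [RemoteIndex]
  take FrozenTask:  [SimpleActor object] + [FrozenTask SimpleAgent SimpleActor object]
  take SimpleAgent:  [SimpleActor object] + [SimpleAgent SimpleActor object]
  take SimpleActor:  [SimpleActor object] + [SimpleActor object]
  take object:  [object] + [object]
MRO: FrozenGraph CachedBlock SimpleEvent SmartRecord LocalIndex RemoteIndex FrozenTask SimpleAgent SimpleActor object
SmartRecord is at position 3; next is LocalIndex.

LocalIndex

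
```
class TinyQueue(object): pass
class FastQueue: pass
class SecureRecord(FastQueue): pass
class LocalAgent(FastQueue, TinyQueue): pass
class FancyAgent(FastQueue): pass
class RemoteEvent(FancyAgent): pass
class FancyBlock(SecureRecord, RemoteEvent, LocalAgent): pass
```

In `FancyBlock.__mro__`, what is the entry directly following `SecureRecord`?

L[FancyBlock] = FancyBlock + merge(L[SecureRecord], L[RemoteEvent], L[LocalAgent], [SecureRecord RemoteEvent LocalAgent])
  take SecureRecord:  [SecureRecord FastQueue object] + [RemoteEvent FancyAgent FastQueue object] + [LocalAgent FastQueue TinyQueue object] + [SecureRecord RemoteEvent LocalAgent]
  take RemoteEvent:  [FastQueue object] + [RemoteEvent FancyAgent FastQueue object] + [LocalAgent FastQueue TinyQueue object] + [RemoteEvent LocalAgent]
  take FancyAgent:  [FastQueue object] + [FancyAgent FastQueue object] + [LocalAgent FastQueue TinyQueue object] + [LocalAgent]
  take LocalAgent:  [FastQueue object] + [FastQueue object] + [LocalAgent FastQueue TinyQueue object] + [LocalAgent]
  take FastQueue:  [FastQueue object] + [FastQueue object] + [FastQueue TinyQueue object]
  take TinyQueue:  [object] + [object] + [TinyQueue object]
  take object:  [object] + [object] + [object]
MRO: FancyBlock SecureRecord RemoteEvent FancyAgent LocalAgent FastQueue TinyQueue object
SecureRecord is at position 1; next is RemoteEvent.

RemoteEvent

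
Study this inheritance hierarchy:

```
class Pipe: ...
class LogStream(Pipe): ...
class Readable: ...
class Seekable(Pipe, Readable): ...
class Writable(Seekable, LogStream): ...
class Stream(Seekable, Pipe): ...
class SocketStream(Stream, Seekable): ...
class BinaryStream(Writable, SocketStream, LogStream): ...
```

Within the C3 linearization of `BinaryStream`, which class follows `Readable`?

object

L[BinaryStream] = BinaryStream + merge(L[Writable], L[SocketStream], L[LogStream], [Writable SocketStream LogStream])
  take Writable:  [Writable Seekable LogStream Pipe Readable object] + [SocketStream Stream Seekable Pipe Readable object] + [LogStream Pipe object] + [Writable SocketStream LogStream]
  take SocketStream:  [Seekable LogStream Pipe Readable object] + [SocketStream Stream Seekable Pipe Readable object] + [LogStream Pipe object] + [SocketStream LogStream]
  take Stream:  [Seekable LogStream Pipe Readable object] + [Stream Seekable Pipe Readable object] + [LogStream Pipe object] + [LogStream]
  take Seekable:  [Seekable LogStream Pipe Readable object] + [Seekable Pipe Readable object] + [LogStream Pipe object] + [LogStream]
  take LogStream:  [LogStream Pipe Readable object] + [Pipe Readable object] + [LogStream Pipe object] + [LogStream]
  take Pipe:  [Pipe Readable object] + [Pipe Readable object] + [Pipe object]
  take Readable:  [Readable object] + [Readable object] + [object]
  take object:  [object] + [object] + [object]
MRO: BinaryStream Writable SocketStream Stream Seekable LogStream Pipe Readable object
Readable is at position 7; next is object.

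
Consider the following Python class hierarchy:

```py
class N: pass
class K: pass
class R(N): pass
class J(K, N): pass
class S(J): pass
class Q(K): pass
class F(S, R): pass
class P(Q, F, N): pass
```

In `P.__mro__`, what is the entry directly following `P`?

Q

L[P] = P + merge(L[Q], L[F], L[N], [Q F N])
  take Q:  [Q K object] + [F S J K R N object] + [N object] + [Q F N]
  take F:  [K object] + [F S J K R N object] + [N object] + [F N]
  take S:  [K object] + [S J K R N object] + [N object] + [N]
  take J:  [K object] + [J K R N object] + [N object] + [N]
  take K:  [K object] + [K R N object] + [N object] + [N]
  take R:  [object] + [R N object] + [N object] + [N]
  take N:  [object] + [N object] + [N object] + [N]
  take object:  [object] + [object] + [object]
MRO: P Q F S J K R N object
P is at position 0; next is Q.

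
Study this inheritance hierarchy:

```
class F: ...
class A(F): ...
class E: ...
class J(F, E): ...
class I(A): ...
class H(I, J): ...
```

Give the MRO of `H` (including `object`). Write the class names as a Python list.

L[H] = H + merge(L[I], L[J], [I J])
  take I:  [I A F object] + [J F E object] + [I J]
  take A:  [A F object] + [J F E object] + [J]
  take J:  [F object] + [J F E object] + [J]
  take F:  [F object] + [F E object]
  take E:  [object] + [E object]
  take object:  [object] + [object]

[H, I, A, J, F, E, object]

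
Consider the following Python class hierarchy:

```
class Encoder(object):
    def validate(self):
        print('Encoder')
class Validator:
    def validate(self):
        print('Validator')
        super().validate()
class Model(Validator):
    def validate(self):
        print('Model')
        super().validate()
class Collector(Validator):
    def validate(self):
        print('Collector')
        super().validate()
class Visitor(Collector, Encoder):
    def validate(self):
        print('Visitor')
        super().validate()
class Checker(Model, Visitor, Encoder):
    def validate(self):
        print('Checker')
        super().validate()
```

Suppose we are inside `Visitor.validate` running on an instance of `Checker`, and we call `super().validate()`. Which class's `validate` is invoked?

Collector

L[Checker] = Checker + merge(L[Model], L[Visitor], L[Encoder], [Model Visitor Encoder])
  take Model:  [Model Validator object] + [Visitor Collector Validator Encoder object] + [Encoder object] + [Model Visitor Encoder]
  take Visitor:  [Validator object] + [Visitor Collector Validator Encoder object] + [Encoder object] + [Visitor Encoder]
  take Collector:  [Validator object] + [Collector Validator Encoder object] + [Encoder object] + [Encoder]
  take Validator:  [Validator object] + [Validator Encoder object] + [Encoder object] + [Encoder]
  take Encoder:  [object] + [Encoder object] + [Encoder object] + [Encoder]
  take object:  [object] + [object] + [object]
MRO: Checker Model Visitor Collector Validator Encoder object
super() in Visitor.validate on a Checker instance goes to the class after Visitor in Checker's MRO: Collector.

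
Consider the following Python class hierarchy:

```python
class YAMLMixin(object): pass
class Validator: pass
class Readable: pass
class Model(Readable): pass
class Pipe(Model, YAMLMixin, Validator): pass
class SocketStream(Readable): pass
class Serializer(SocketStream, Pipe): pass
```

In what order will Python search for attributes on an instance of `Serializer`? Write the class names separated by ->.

Serializer -> SocketStream -> Pipe -> Model -> Readable -> YAMLMixin -> Validator -> object

L[Serializer] = Serializer + merge(L[SocketStream], L[Pipe], [SocketStream Pipe])
  take SocketStream:  [SocketStream Readable object] + [Pipe Model Readable YAMLMixin Validator object] + [SocketStream Pipe]
  take Pipe:  [Readable object] + [Pipe Model Readable YAMLMixin Validator object] + [Pipe]
  take Model:  [Readable object] + [Model Readable YAMLMixin Validator object]
  take Readable:  [Readable object] + [Readable YAMLMixin Validator object]
  take YAMLMixin:  [object] + [YAMLMixin Validator object]
  take Validator:  [object] + [Validator object]
  take object:  [object] + [object]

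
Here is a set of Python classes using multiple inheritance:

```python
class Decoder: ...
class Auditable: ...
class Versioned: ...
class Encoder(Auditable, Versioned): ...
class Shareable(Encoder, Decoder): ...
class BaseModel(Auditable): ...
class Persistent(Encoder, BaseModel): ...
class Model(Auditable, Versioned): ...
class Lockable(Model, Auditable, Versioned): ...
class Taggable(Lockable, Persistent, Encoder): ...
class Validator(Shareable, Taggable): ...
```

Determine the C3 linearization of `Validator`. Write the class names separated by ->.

Validator -> Shareable -> Taggable -> Lockable -> Model -> Persistent -> Encoder -> BaseModel -> Auditable -> Versioned -> Decoder -> object

L[Validator] = Validator + merge(L[Shareable], L[Taggable], [Shareable Taggable])
  take Shareable:  [Shareable Encoder Auditable Versioned Decoder object] + [Taggable Lockable Model Persistent Encoder BaseModel Auditable Versioned object] + [Shareable Taggable]
  take Taggable:  [Encoder Auditable Versioned Decoder object] + [Taggable Lockable Model Persistent Encoder BaseModel Auditable Versioned object] + [Taggable]
  take Lockable:  [Encoder Auditable Versioned Decoder object] + [Lockable Model Persistent Encoder BaseModel Auditable Versioned object]
  take Model:  [Encoder Auditable Versioned Decoder object] + [Model Persistent Encoder BaseModel Auditable Versioned object]
  take Persistent:  [Encoder Auditable Versioned Decoder object] + [Persistent Encoder BaseModel Auditable Versioned object]
  take Encoder:  [Encoder Auditable Versioned Decoder object] + [Encoder BaseModel Auditable Versioned object]
  take BaseModel:  [Auditable Versioned Decoder object] + [BaseModel Auditable Versioned object]
  take Auditable:  [Auditable Versioned Decoder object] + [Auditable Versioned object]
  take Versioned:  [Versioned Decoder object] + [Versioned object]
  take Decoder:  [Decoder object] + [object]
  take object:  [object] + [object]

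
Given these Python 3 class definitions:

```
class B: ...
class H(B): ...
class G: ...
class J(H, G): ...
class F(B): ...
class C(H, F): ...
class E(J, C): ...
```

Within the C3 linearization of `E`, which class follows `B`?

L[E] = E + merge(L[J], L[C], [J C])
  take J:  [J H B G object] + [C H F B object] + [J C]
  take C:  [H B G object] + [C H F B object] + [C]
  take H:  [H B G object] + [H F B object]
  take F:  [B G object] + [F B object]
  take B:  [B G object] + [B object]
  take G:  [G object] + [object]
  take object:  [object] + [object]
MRO: E J C H F B G object
B is at position 5; next is G.

G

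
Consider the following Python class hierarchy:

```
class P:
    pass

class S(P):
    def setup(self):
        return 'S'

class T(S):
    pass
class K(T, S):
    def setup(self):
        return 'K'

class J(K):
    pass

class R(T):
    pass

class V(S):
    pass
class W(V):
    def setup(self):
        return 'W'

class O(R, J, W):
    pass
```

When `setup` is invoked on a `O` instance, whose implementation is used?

L[O] = O + merge(L[R], L[J], L[W], [R J W])
  take R:  [R T S P object] + [J K T S P object] + [W V S P object] + [R J W]
  take J:  [T S P object] + [J K T S P object] + [W V S P object] + [J W]
  take K:  [T S P object] + [K T S P object] + [W V S P object] + [W]
  take T:  [T S P object] + [T S P object] + [W V S P object] + [W]
  take W:  [S P object] + [S P object] + [W V S P object] + [W]
  take V:  [S P object] + [S P object] + [V S P object]
  take S:  [S P object] + [S P object] + [S P object]
  take P:  [P object] + [P object] + [P object]
  take object:  [object] + [object] + [object]
MRO: O R J K T W V S P object
setup is defined in: K, S, W. First along the MRO is K.

K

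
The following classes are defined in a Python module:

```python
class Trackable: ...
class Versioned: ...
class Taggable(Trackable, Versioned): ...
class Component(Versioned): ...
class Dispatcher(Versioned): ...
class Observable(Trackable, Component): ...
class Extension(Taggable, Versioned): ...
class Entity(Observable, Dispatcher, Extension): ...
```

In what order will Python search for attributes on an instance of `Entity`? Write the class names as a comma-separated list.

Entity, Observable, Dispatcher, Extension, Taggable, Trackable, Component, Versioned, object

L[Entity] = Entity + merge(L[Observable], L[Dispatcher], L[Extension], [Observable Dispatcher Extension])
  take Observable:  [Observable Trackable Component Versioned object] + [Dispatcher Versioned object] + [Extension Taggable Trackable Versioned object] + [Observable Dispatcher Extension]
  take Dispatcher:  [Trackable Component Versioned object] + [Dispatcher Versioned object] + [Extension Taggable Trackable Versioned object] + [Dispatcher Extension]
  take Extension:  [Trackable Component Versioned object] + [Versioned object] + [Extension Taggable Trackable Versioned object] + [Extension]
  take Taggable:  [Trackable Component Versioned object] + [Versioned object] + [Taggable Trackable Versioned object]
  take Trackable:  [Trackable Component Versioned object] + [Versioned object] + [Trackable Versioned object]
  take Component:  [Component Versioned object] + [Versioned object] + [Versioned object]
  take Versioned:  [Versioned object] + [Versioned object] + [Versioned object]
  take object:  [object] + [object] + [object]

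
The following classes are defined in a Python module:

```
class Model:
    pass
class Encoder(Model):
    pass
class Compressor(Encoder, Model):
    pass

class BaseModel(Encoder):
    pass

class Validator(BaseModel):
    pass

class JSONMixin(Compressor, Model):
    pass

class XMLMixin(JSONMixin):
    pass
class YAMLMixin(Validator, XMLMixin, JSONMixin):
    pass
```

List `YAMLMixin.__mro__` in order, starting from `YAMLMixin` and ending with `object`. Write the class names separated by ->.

YAMLMixin -> Validator -> BaseModel -> XMLMixin -> JSONMixin -> Compressor -> Encoder -> Model -> object

L[YAMLMixin] = YAMLMixin + merge(L[Validator], L[XMLMixin], L[JSONMixin], [Validator XMLMixin JSONMixin])
  take Validator:  [Validator BaseModel Encoder Model object] + [XMLMixin JSONMixin Compressor Encoder Model object] + [JSONMixin Compressor Encoder Model object] + [Validator XMLMixin JSONMixin]
  take BaseModel:  [BaseModel Encoder Model object] + [XMLMixin JSONMixin Compressor Encoder Model object] + [JSONMixin Compressor Encoder Model object] + [XMLMixin JSONMixin]
  take XMLMixin:  [Encoder Model object] + [XMLMixin JSONMixin Compressor Encoder Model object] + [JSONMixin Compressor Encoder Model object] + [XMLMixin JSONMixin]
  take JSONMixin:  [Encoder Model object] + [JSONMixin Compressor Encoder Model object] + [JSONMixin Compressor Encoder Model object] + [JSONMixin]
  take Compressor:  [Encoder Model object] + [Compressor Encoder Model object] + [Compressor Encoder Model object]
  take Encoder:  [Encoder Model object] + [Encoder Model object] + [Encoder Model object]
  take Model:  [Model object] + [Model object] + [Model object]
  take object:  [object] + [object] + [object]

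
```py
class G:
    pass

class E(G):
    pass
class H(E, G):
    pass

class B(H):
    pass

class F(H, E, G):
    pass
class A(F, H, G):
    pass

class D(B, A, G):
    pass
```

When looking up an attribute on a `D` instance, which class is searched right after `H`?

L[D] = D + merge(L[B], L[A], L[G], [B A G])
  take B:  [B H E G object] + [A F H E G object] + [G object] + [B A G]
  take A:  [H E G object] + [A F H E G object] + [G object] + [A G]
  take F:  [H E G object] + [F H E G object] + [G object] + [G]
  take H:  [H E G object] + [H E G object] + [G object] + [G]
  take E:  [E G object] + [E G object] + [G object] + [G]
  take G:  [G object] + [G object] + [G object] + [G]
  take object:  [object] + [object] + [object]
MRO: D B A F H E G object
H is at position 4; next is E.

E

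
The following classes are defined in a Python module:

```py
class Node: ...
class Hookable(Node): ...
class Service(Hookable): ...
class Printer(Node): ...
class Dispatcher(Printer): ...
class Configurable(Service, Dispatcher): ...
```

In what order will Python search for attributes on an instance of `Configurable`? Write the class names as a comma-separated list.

L[Configurable] = Configurable + merge(L[Service], L[Dispatcher], [Service Dispatcher])
  take Service:  [Service Hookable Node object] + [Dispatcher Printer Node object] + [Service Dispatcher]
  take Hookable:  [Hookable Node object] + [Dispatcher Printer Node object] + [Dispatcher]
  take Dispatcher:  [Node object] + [Dispatcher Printer Node object] + [Dispatcher]
  take Printer:  [Node object] + [Printer Node object]
  take Node:  [Node object] + [Node object]
  take object:  [object] + [object]

Configurable, Service, Hookable, Dispatcher, Printer, Node, object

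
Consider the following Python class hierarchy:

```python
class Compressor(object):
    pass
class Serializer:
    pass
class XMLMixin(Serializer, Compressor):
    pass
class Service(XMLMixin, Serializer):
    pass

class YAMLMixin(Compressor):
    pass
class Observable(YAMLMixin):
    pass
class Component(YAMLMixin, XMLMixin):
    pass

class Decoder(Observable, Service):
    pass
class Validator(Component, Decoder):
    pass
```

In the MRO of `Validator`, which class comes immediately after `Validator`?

L[Validator] = Validator + merge(L[Component], L[Decoder], [Component Decoder])
  take Component:  [Component YAMLMixin XMLMixin Serializer Compressor object] + [Decoder Observable YAMLMixin Service XMLMixin Serializer Compressor object] + [Component Decoder]
  take Decoder:  [YAMLMixin XMLMixin Serializer Compressor object] + [Decoder Observable YAMLMixin Service XMLMixin Serializer Compressor object] + [Decoder]
  take Observable:  [YAMLMixin XMLMixin Serializer Compressor object] + [Observable YAMLMixin Service XMLMixin Serializer Compressor object]
  take YAMLMixin:  [YAMLMixin XMLMixin Serializer Compressor object] + [YAMLMixin Service XMLMixin Serializer Compressor object]
  take Service:  [XMLMixin Serializer Compressor object] + [Service XMLMixin Serializer Compressor object]
  take XMLMixin:  [XMLMixin Serializer Compressor object] + [XMLMixin Serializer Compressor object]
  take Serializer:  [Serializer Compressor object] + [Serializer Compressor object]
  take Compressor:  [Compressor object] + [Compressor object]
  take object:  [object] + [object]
MRO: Validator Component Decoder Observable YAMLMixin Service XMLMixin Serializer Compressor object
Validator is at position 0; next is Component.

Component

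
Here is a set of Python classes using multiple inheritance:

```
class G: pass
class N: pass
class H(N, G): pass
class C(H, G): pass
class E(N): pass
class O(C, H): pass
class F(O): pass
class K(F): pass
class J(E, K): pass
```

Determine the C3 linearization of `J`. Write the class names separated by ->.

L[J] = J + merge(L[E], L[K], [E K])
  take E:  [E N object] + [K F O C H N G object] + [E K]
  take K:  [N object] + [K F O C H N G object] + [K]
  take F:  [N object] + [F O C H N G object]
  take O:  [N object] + [O C H N G object]
  take C:  [N object] + [C H N G object]
  take H:  [N object] + [H N G object]
  take N:  [N object] + [N G object]
  take G:  [object] + [G object]
  take object:  [object] + [object]

J -> E -> K -> F -> O -> C -> H -> N -> G -> object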